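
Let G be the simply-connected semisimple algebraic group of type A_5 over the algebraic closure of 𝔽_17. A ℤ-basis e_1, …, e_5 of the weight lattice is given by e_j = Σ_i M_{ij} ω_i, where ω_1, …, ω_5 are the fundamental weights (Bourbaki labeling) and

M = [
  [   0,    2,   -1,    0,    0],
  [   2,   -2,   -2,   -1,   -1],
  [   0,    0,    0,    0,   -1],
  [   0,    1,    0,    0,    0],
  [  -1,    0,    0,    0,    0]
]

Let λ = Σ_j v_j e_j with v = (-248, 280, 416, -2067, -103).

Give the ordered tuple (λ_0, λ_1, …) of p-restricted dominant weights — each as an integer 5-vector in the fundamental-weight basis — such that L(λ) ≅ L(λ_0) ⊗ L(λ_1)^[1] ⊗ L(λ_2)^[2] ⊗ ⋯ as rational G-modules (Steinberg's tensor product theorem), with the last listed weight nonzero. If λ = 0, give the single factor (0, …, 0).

((8, 10, 1, 8, 10), (8, 16, 6, 16, 14))

ω-coordinates c = M·v, v = (-248, 280, 416, -2067, -103):
  c_1 = 0*-248 + 2*280 + -1*416 + 0*-2067 + 0*-103 = 144
  c_2 = 2*-248 + -2*280 + -2*416 + -1*-2067 + -1*-103 = 282
  c_3 = 0*-248 + 0*280 + 0*416 + 0*-2067 + -1*-103 = 103
  c_4 = 0*-248 + 1*280 + 0*416 + 0*-2067 + 0*-103 = 280
  c_5 = -1*-248 + 0*280 + 0*416 + 0*-2067 + 0*-103 = 248
Writing each c_i in base p = 17:
  c_1 = 144 = 8·17^0 + 8·17^1
  c_2 = 282 = 10·17^0 + 16·17^1
  c_3 = 103 = 1·17^0 + 6·17^1
  c_4 = 280 = 8·17^0 + 16·17^1
  c_5 = 248 = 10·17^0 + 14·17^1
p-restricted factor λ_0 = (8, 10, 1, 8, 10)
p-restricted factor λ_1 = (8, 16, 6, 16, 14)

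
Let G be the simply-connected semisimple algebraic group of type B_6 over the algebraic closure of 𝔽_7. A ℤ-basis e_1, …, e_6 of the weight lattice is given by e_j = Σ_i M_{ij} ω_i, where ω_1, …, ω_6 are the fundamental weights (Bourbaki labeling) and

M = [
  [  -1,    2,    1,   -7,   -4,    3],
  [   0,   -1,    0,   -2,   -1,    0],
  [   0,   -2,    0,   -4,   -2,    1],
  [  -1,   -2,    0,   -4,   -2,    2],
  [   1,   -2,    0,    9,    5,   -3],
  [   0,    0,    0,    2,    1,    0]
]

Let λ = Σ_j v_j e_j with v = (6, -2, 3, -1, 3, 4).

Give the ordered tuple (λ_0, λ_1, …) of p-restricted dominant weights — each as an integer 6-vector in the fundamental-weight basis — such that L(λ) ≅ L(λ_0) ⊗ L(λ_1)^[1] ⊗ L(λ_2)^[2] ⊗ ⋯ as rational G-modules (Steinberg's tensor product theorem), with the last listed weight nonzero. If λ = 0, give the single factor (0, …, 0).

Change of basis e → ω: c = M·v where v = (6, -2, 3, -1, 3, 4):
  c_1 = -1*6 + 2*-2 + 1*3 + -7*-1 + -4*3 + 3*4 = 0
  c_2 = 0*6 + -1*-2 + 0*3 + -2*-1 + -1*3 + 0*4 = 1
  c_3 = 0*6 + -2*-2 + 0*3 + -4*-1 + -2*3 + 1*4 = 6
  c_4 = -1*6 + -2*-2 + 0*3 + -4*-1 + -2*3 + 2*4 = 4
  c_5 = 1*6 + -2*-2 + 0*3 + 9*-1 + 5*3 + -3*4 = 4
  c_6 = 0*6 + 0*-2 + 0*3 + 2*-1 + 1*3 + 0*4 = 1
Expand coordinatewise in base 7:
  c_1 = 0
  c_2 = 1 = 1·7^0
  c_3 = 6 = 6·7^0
  c_4 = 4 = 4·7^0
  c_5 = 4 = 4·7^0
  c_6 = 1 = 1·7^0
λ_0 = (0, 1, 6, 4, 4, 1)

((0, 1, 6, 4, 4, 1),)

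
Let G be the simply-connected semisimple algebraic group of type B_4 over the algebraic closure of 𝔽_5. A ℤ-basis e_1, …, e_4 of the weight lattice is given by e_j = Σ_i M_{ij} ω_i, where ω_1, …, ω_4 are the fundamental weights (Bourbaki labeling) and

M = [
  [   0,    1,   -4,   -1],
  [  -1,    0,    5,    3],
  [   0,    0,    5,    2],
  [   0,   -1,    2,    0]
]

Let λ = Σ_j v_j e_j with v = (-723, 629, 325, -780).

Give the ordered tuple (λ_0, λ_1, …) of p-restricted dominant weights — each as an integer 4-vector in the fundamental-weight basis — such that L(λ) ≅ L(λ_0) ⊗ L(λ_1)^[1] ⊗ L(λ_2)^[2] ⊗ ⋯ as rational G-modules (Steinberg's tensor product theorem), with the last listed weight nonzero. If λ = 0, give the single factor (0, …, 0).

((4, 3, 0, 1), (1, 1, 3, 4), (4, 0, 2, 0))

In the fundamental-weight basis, λ has coordinates c = M·v (v = (-723, 629, 325, -780)):
  c_1 = (0)·(-723) + 1·629 + (-4)·(325) + (-1)·(-780) = 109
  c_2 = (-1)·(-723) + 0·629 + 5·325 + (3)·(-780) = 8
  c_3 = (0)·(-723) + 0·629 + 5·325 + (2)·(-780) = 65
  c_4 = (0)·(-723) + (-1)·(629) + 2·325 + (0)·(-780) = 21
p = 5; digits c_i = Σ_j d_{ij}·5^j, 0 ≤ d_{ij} < 5:
  c_1 = 109 = 4·5^0 + 1·5^1 + 4·5^2
  c_2 = 8 = 3·5^0 + 1·5^1
  c_3 = 65 = 0·5^0 + 3·5^1 + 2·5^2
  c_4 = 21 = 1·5^0 + 4·5^1
p-restricted factor λ_0 = (4, 3, 0, 1)
p-restricted factor λ_1 = (1, 1, 3, 4)
p-restricted factor λ_2 = (4, 0, 2, 0)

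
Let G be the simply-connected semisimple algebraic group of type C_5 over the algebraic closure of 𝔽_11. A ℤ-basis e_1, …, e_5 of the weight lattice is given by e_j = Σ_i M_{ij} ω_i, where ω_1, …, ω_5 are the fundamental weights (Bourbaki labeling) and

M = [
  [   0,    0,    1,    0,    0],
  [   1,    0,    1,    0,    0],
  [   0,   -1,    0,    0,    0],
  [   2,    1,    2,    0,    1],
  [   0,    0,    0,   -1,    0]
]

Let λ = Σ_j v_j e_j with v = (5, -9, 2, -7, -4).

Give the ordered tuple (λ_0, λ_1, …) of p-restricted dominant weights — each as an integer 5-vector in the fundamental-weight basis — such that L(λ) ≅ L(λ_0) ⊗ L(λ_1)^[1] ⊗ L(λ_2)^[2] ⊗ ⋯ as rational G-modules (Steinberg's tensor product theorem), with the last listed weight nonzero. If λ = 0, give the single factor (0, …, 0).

((2, 7, 9, 1, 7),)

Converting to the ω-basis (c_i = row i of M dotted with v = (5, -9, 2, -7, -4)):
  c_1 = 0·5 + (0)·(-9) + 1·2 + (0)·(-7) + (0)·(-4) = 2
  c_2 = 1·5 + (0)·(-9) + 1·2 + (0)·(-7) + (0)·(-4) = 7
  c_3 = 0·5 + (-1)·(-9) + 0·2 + (0)·(-7) + (0)·(-4) = 9
  c_4 = 2·5 + (1)·(-9) + 2·2 + (0)·(-7) + (1)·(-4) = 1
  c_5 = 0·5 + (0)·(-9) + 0·2 + (-1)·(-7) + (0)·(-4) = 7
Base-11 expansion of each c_i:
  c_1 = 2 = 2·11^0
  c_2 = 7 = 7·11^0
  c_3 = 9 = 9·11^0
  c_4 = 1 = 1·11^0
  c_5 = 7 = 7·11^0
p-restricted factor λ_0 = (2, 7, 9, 1, 7)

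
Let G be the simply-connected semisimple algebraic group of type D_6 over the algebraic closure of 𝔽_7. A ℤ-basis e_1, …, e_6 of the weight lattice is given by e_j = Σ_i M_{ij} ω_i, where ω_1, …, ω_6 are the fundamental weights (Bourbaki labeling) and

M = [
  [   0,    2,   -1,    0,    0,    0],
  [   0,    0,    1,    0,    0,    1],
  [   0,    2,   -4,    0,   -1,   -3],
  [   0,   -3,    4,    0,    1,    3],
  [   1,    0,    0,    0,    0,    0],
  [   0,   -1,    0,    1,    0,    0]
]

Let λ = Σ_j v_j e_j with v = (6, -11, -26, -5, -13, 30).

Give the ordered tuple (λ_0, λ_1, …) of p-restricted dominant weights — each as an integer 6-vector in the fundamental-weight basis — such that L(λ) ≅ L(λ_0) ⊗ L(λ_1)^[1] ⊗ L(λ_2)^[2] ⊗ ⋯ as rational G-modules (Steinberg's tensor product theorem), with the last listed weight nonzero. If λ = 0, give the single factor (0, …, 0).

Compute c_i = Σ_j M_{ij} v_j with v = (6, -11, -26, -5, -13, 30):
  c_1 = 0·6 + (2)·(-11) + (-1)·(-26) + (0)·(-5) + (0)·(-13) + 0·30 = 4
  c_2 = 0·6 + (0)·(-11) + (1)·(-26) + (0)·(-5) + (0)·(-13) + 1·30 = 4
  c_3 = 0·6 + (2)·(-11) + (-4)·(-26) + (0)·(-5) + (-1)·(-13) + (-3)·(30) = 5
  c_4 = 0·6 + (-3)·(-11) + (4)·(-26) + (0)·(-5) + (1)·(-13) + 3·30 = 6
  c_5 = 1·6 + (0)·(-11) + (0)·(-26) + (0)·(-5) + (0)·(-13) + 0·30 = 6
  c_6 = 0·6 + (-1)·(-11) + (0)·(-26) + (1)·(-5) + (0)·(-13) + 0·30 = 6
p = 7; digits c_i = Σ_j d_{ij}·7^j, 0 ≤ d_{ij} < 7:
  c_1 = 4 = 4·7^0
  c_2 = 4 = 4·7^0
  c_3 = 5 = 5·7^0
  c_4 = 6 = 6·7^0
  c_5 = 6 = 6·7^0
  c_6 = 6 = 6·7^0
Factor λ_0 = (4, 4, 5, 6, 6, 6)

((4, 4, 5, 6, 6, 6),)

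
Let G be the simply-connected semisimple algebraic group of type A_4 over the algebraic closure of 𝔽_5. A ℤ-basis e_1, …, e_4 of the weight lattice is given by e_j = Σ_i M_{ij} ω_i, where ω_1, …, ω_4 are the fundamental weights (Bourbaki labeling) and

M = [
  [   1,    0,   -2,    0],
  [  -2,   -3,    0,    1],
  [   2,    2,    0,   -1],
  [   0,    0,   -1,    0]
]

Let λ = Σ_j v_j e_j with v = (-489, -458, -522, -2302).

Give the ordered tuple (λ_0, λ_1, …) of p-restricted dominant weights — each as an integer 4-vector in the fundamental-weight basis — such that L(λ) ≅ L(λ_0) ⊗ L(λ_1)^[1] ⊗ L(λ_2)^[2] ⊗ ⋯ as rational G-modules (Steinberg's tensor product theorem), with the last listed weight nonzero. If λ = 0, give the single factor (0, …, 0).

ω-coordinates c = M·v, v = (-489, -458, -522, -2302):
  c_1 = 1*-489 + 0*-458 + -2*-522 + 0*-2302 = 555
  c_2 = -2*-489 + -3*-458 + 0*-522 + 1*-2302 = 50
  c_3 = 2*-489 + 2*-458 + 0*-522 + -1*-2302 = 408
  c_4 = 0*-489 + 0*-458 + -1*-522 + 0*-2302 = 522
p = 5; digits c_i = Σ_j d_{ij}·5^j, 0 ≤ d_{ij} < 5:
  c_1 = 555 = 0·5^0 + 1·5^1 + 2·5^2 + 4·5^3
  c_2 = 50 = 0·5^0 + 0·5^1 + 2·5^2
  c_3 = 408 = 3·5^0 + 1·5^1 + 1·5^2 + 3·5^3
  c_4 = 522 = 2·5^0 + 4·5^1 + 0·5^2 + 4·5^3
λ_0 = (0, 0, 3, 2)
λ_1 = (1, 0, 1, 4)
λ_2 = (2, 2, 1, 0)
λ_3 = (4, 0, 3, 4)

((0, 0, 3, 2), (1, 0, 1, 4), (2, 2, 1, 0), (4, 0, 3, 4))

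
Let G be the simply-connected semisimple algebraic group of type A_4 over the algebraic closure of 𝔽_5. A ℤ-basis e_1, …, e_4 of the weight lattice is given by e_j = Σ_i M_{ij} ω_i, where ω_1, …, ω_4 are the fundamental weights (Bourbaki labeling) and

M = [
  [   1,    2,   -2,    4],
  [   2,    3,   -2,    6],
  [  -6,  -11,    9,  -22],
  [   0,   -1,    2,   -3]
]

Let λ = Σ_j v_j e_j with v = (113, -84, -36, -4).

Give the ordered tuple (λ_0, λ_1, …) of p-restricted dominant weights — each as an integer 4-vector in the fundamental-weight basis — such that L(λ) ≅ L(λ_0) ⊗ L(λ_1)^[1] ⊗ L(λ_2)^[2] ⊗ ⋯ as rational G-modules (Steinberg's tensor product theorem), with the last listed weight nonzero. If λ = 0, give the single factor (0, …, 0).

((1, 2, 0, 4), (0, 4, 2, 4))

Change of basis e → ω: c = M·v where v = (113, -84, -36, -4):
  c_1 = (1)·(113) + (2)·(-84) + (-2)·(-36) + (4)·(-4) = 1
  c_2 = (2)·(113) + (3)·(-84) + (-2)·(-36) + (6)·(-4) = 22
  c_3 = (-6)·(113) + (-11)·(-84) + (9)·(-36) + (-22)·(-4) = 10
  c_4 = (0)·(113) + (-1)·(-84) + (2)·(-36) + (-3)·(-4) = 24
Base-5 expansion of each c_i:
  c_1 = 1 = 1·5^0
  c_2 = 22 = 2·5^0 + 4·5^1
  c_3 = 10 = 0·5^0 + 2·5^1
  c_4 = 24 = 4·5^0 + 4·5^1
p-restricted factor λ_0 = (1, 2, 0, 4)
p-restricted factor λ_1 = (0, 4, 2, 4)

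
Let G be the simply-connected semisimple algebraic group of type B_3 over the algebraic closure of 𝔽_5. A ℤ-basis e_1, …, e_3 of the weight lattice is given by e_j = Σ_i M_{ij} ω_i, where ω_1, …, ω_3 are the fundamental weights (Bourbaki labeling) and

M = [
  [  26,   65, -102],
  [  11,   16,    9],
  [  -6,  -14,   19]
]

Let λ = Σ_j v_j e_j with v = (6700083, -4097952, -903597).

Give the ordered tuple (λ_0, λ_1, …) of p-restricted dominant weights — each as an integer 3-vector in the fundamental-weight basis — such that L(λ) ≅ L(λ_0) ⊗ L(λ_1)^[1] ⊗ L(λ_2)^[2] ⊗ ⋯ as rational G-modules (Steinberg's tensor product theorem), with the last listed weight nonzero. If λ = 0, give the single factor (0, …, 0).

((2, 3, 2), (4, 1, 2), (1, 2, 4), (2, 0, 4), (3, 2, 3))

Change of basis e → ω: c = M·v where v = (6700083, -4097952, -903597):
  c_1 = 26·6700083 + (65)·(-4097952) + (-102)·(-903597) = 2172
  c_2 = 11·6700083 + (16)·(-4097952) + (9)·(-903597) = 1308
  c_3 = (-6)·(6700083) + (-14)·(-4097952) + (19)·(-903597) = 2487
Writing each c_i in base p = 5:
  c_1 = 2172 = 2·5^0 + 4·5^1 + 1·5^2 + 2·5^3 + 3·5^4
  c_2 = 1308 = 3·5^0 + 1·5^1 + 2·5^2 + 0·5^3 + 2·5^4
  c_3 = 2487 = 2·5^0 + 2·5^1 + 4·5^2 + 4·5^3 + 3·5^4
Factor λ_0 = (2, 3, 2)
Factor λ_1 = (4, 1, 2)
Factor λ_2 = (1, 2, 4)
Factor λ_3 = (2, 0, 4)
Factor λ_4 = (3, 2, 3)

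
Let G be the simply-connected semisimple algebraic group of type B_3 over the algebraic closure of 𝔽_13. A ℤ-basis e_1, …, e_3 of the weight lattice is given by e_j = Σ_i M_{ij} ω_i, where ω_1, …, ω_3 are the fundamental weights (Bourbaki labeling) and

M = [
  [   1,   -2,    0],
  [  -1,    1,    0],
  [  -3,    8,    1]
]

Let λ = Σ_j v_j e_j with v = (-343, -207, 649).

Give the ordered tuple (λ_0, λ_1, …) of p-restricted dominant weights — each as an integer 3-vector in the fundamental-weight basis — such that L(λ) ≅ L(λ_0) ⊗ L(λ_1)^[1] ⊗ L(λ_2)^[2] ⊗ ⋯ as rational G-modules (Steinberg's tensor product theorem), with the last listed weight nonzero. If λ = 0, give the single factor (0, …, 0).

In the fundamental-weight basis, λ has coordinates c = M·v (v = (-343, -207, 649)):
  c_1 = (1)·(-343) + (-2)·(-207) + (0)·(649) = 71
  c_2 = (-1)·(-343) + (1)·(-207) + (0)·(649) = 136
  c_3 = (-3)·(-343) + (8)·(-207) + (1)·(649) = 22
Expand coordinatewise in base 13:
  c_1 = 71 = 6·13^0 + 5·13^1
  c_2 = 136 = 6·13^0 + 10·13^1
  c_3 = 22 = 9·13^0 + 1·13^1
λ_0 = (6, 6, 9)
λ_1 = (5, 10, 1)

((6, 6, 9), (5, 10, 1))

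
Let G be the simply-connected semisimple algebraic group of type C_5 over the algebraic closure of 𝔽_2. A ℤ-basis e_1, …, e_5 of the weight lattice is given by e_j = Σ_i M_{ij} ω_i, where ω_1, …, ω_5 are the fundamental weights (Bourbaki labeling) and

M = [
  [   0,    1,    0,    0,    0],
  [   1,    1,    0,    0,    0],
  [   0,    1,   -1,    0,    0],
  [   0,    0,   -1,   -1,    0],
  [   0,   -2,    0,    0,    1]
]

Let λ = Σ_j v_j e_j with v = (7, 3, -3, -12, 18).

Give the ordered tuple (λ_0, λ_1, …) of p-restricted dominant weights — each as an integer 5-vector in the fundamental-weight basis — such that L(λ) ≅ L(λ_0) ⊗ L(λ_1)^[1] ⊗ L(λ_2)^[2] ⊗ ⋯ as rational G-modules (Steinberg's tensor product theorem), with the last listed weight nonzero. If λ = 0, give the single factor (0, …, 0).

Converting to the ω-basis (c_i = row i of M dotted with v = (7, 3, -3, -12, 18)):
  c_1 = 0*7 + 1*3 + 0*-3 + 0*-12 + 0*18 = 3
  c_2 = 1*7 + 1*3 + 0*-3 + 0*-12 + 0*18 = 10
  c_3 = 0*7 + 1*3 + -1*-3 + 0*-12 + 0*18 = 6
  c_4 = 0*7 + 0*3 + -1*-3 + -1*-12 + 0*18 = 15
  c_5 = 0*7 + -2*3 + 0*-3 + 0*-12 + 1*18 = 12
p = 2; digits c_i = Σ_j d_{ij}·2^j, 0 ≤ d_{ij} < 2:
  c_1 = 3 = 1·2^0 + 1·2^1
  c_2 = 10 = 0·2^0 + 1·2^1 + 0·2^2 + 1·2^3
  c_3 = 6 = 0·2^0 + 1·2^1 + 1·2^2
  c_4 = 15 = 1·2^0 + 1·2^1 + 1·2^2 + 1·2^3
  c_5 = 12 = 0·2^0 + 0·2^1 + 1·2^2 + 1·2^3
p-restricted factor λ_0 = (1, 0, 0, 1, 0)
p-restricted factor λ_1 = (1, 1, 1, 1, 0)
p-restricted factor λ_2 = (0, 0, 1, 1, 1)
p-restricted factor λ_3 = (0, 1, 0, 1, 1)

((1, 0, 0, 1, 0), (1, 1, 1, 1, 0), (0, 0, 1, 1, 1), (0, 1, 0, 1, 1))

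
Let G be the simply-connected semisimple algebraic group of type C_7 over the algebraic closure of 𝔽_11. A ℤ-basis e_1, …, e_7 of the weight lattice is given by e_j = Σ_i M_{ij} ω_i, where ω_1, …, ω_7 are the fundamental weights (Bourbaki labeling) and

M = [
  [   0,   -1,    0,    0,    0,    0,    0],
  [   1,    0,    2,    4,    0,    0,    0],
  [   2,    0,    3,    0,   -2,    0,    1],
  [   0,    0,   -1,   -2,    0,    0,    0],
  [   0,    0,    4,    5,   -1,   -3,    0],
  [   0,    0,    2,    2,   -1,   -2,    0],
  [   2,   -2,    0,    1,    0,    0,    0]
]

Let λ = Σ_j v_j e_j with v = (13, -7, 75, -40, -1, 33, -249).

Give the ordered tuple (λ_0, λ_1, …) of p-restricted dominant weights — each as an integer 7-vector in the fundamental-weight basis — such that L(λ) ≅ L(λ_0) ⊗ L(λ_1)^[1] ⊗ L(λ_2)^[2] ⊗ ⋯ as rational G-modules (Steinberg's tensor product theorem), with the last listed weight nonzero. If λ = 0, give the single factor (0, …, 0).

((7, 3, 4, 5, 2, 5, 0),)

Compute c_i = Σ_j M_{ij} v_j with v = (13, -7, 75, -40, -1, 33, -249):
  c_1 = 0·13 + (-1)·(-7) + 0·75 + (0)·(-40) + (0)·(-1) + 0·33 + (0)·(-249) = 7
  c_2 = 1·13 + (0)·(-7) + 2·75 + (4)·(-40) + (0)·(-1) + 0·33 + (0)·(-249) = 3
  c_3 = 2·13 + (0)·(-7) + 3·75 + (0)·(-40) + (-2)·(-1) + 0·33 + (1)·(-249) = 4
  c_4 = 0·13 + (0)·(-7) + (-1)·(75) + (-2)·(-40) + (0)·(-1) + 0·33 + (0)·(-249) = 5
  c_5 = 0·13 + (0)·(-7) + 4·75 + (5)·(-40) + (-1)·(-1) + (-3)·(33) + (0)·(-249) = 2
  c_6 = 0·13 + (0)·(-7) + 2·75 + (2)·(-40) + (-1)·(-1) + (-2)·(33) + (0)·(-249) = 5
  c_7 = 2·13 + (-2)·(-7) + 0·75 + (1)·(-40) + (0)·(-1) + 0·33 + (0)·(-249) = 0
Base-11 expansion of each c_i:
  c_1 = 7 = 7·11^0
  c_2 = 3 = 3·11^0
  c_3 = 4 = 4·11^0
  c_4 = 5 = 5·11^0
  c_5 = 2 = 2·11^0
  c_6 = 5 = 5·11^0
  c_7 = 0
Factor λ_0 = (7, 3, 4, 5, 2, 5, 0)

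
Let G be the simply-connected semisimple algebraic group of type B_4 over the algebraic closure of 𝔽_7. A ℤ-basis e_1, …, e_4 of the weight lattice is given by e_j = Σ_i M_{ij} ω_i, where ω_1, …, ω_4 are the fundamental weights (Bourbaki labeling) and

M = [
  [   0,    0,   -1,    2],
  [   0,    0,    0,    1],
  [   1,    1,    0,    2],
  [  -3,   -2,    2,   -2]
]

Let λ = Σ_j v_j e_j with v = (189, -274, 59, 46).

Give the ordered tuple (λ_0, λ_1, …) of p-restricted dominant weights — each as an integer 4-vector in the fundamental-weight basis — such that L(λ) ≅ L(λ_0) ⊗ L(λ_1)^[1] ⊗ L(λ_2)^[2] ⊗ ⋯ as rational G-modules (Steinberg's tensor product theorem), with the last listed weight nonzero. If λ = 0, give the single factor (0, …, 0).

((5, 4, 0, 0), (4, 6, 1, 1))

In the fundamental-weight basis, λ has coordinates c = M·v (v = (189, -274, 59, 46)):
  c_1 = (0)·(189) + (0)·(-274) + (-1)·(59) + (2)·(46) = 33
  c_2 = (0)·(189) + (0)·(-274) + (0)·(59) + (1)·(46) = 46
  c_3 = (1)·(189) + (1)·(-274) + (0)·(59) + (2)·(46) = 7
  c_4 = (-3)·(189) + (-2)·(-274) + (2)·(59) + (-2)·(46) = 7
Base-7 expansion of each c_i:
  c_1 = 33 = 5·7^0 + 4·7^1
  c_2 = 46 = 4·7^0 + 6·7^1
  c_3 = 7 = 0·7^0 + 1·7^1
  c_4 = 7 = 0·7^0 + 1·7^1
λ_0 = (5, 4, 0, 0)
λ_1 = (4, 6, 1, 1)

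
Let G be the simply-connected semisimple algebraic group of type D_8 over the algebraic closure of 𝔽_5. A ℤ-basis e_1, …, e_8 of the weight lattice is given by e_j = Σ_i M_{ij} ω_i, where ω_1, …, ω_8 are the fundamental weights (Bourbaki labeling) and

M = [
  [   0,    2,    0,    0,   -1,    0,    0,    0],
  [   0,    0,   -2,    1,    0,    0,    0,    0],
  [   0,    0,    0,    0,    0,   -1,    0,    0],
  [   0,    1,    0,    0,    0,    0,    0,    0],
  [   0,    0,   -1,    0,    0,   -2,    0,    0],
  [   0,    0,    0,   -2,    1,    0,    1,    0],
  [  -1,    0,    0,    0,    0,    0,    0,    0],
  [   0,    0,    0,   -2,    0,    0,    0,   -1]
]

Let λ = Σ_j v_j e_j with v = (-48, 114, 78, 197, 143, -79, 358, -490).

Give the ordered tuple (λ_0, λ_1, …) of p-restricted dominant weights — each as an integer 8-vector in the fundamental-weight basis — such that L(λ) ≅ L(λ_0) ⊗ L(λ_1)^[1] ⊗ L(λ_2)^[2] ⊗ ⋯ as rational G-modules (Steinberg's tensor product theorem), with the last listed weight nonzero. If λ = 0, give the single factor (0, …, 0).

((0, 1, 4, 4, 0, 2, 3, 1), (2, 3, 0, 2, 1, 1, 4, 4), (3, 1, 3, 4, 3, 4, 1, 3))

Change of basis e → ω: c = M·v where v = (-48, 114, 78, 197, 143, -79, 358, -490):
  c_1 = 0*-48 + 2*114 + 0*78 + 0*197 + -1*143 + 0*-79 + 0*358 + 0*-490 = 85
  c_2 = 0*-48 + 0*114 + -2*78 + 1*197 + 0*143 + 0*-79 + 0*358 + 0*-490 = 41
  c_3 = 0*-48 + 0*114 + 0*78 + 0*197 + 0*143 + -1*-79 + 0*358 + 0*-490 = 79
  c_4 = 0*-48 + 1*114 + 0*78 + 0*197 + 0*143 + 0*-79 + 0*358 + 0*-490 = 114
  c_5 = 0*-48 + 0*114 + -1*78 + 0*197 + 0*143 + -2*-79 + 0*358 + 0*-490 = 80
  c_6 = 0*-48 + 0*114 + 0*78 + -2*197 + 1*143 + 0*-79 + 1*358 + 0*-490 = 107
  c_7 = -1*-48 + 0*114 + 0*78 + 0*197 + 0*143 + 0*-79 + 0*358 + 0*-490 = 48
  c_8 = 0*-48 + 0*114 + 0*78 + -2*197 + 0*143 + 0*-79 + 0*358 + -1*-490 = 96
Expand coordinatewise in base 5:
  c_1 = 85 = 0·5^0 + 2·5^1 + 3·5^2
  c_2 = 41 = 1·5^0 + 3·5^1 + 1·5^2
  c_3 = 79 = 4·5^0 + 0·5^1 + 3·5^2
  c_4 = 114 = 4·5^0 + 2·5^1 + 4·5^2
  c_5 = 80 = 0·5^0 + 1·5^1 + 3·5^2
  c_6 = 107 = 2·5^0 + 1·5^1 + 4·5^2
  c_7 = 48 = 3·5^0 + 4·5^1 + 1·5^2
  c_8 = 96 = 1·5^0 + 4·5^1 + 3·5^2
p-restricted factor λ_0 = (0, 1, 4, 4, 0, 2, 3, 1)
p-restricted factor λ_1 = (2, 3, 0, 2, 1, 1, 4, 4)
p-restricted factor λ_2 = (3, 1, 3, 4, 3, 4, 1, 3)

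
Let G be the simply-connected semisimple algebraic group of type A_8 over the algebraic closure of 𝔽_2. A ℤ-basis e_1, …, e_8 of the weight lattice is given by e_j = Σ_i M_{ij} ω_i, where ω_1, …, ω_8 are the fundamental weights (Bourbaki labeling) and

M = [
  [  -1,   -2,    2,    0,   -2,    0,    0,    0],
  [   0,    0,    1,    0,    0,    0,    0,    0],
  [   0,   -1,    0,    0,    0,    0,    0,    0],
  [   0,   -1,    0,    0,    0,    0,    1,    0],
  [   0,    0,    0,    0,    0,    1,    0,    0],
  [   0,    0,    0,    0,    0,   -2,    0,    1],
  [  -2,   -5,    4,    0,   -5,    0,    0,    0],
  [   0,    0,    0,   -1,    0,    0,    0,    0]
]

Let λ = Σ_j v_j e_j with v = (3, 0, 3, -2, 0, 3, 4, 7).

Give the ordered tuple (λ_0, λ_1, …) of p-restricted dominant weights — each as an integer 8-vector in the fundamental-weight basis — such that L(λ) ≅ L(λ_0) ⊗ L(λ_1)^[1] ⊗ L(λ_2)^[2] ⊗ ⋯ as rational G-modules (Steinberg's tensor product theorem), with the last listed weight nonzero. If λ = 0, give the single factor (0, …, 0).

In the fundamental-weight basis, λ has coordinates c = M·v (v = (3, 0, 3, -2, 0, 3, 4, 7)):
  c_1 = (-1)·(3) + (-2)·(0) + 2·3 + (0)·(-2) + (-2)·(0) + 0·3 + 0·4 + 0·7 = 3
  c_2 = 0·3 + 0·0 + 1·3 + (0)·(-2) + 0·0 + 0·3 + 0·4 + 0·7 = 3
  c_3 = 0·3 + (-1)·(0) + 0·3 + (0)·(-2) + 0·0 + 0·3 + 0·4 + 0·7 = 0
  c_4 = 0·3 + (-1)·(0) + 0·3 + (0)·(-2) + 0·0 + 0·3 + 1·4 + 0·7 = 4
  c_5 = 0·3 + 0·0 + 0·3 + (0)·(-2) + 0·0 + 1·3 + 0·4 + 0·7 = 3
  c_6 = 0·3 + 0·0 + 0·3 + (0)·(-2) + 0·0 + (-2)·(3) + 0·4 + 1·7 = 1
  c_7 = (-2)·(3) + (-5)·(0) + 4·3 + (0)·(-2) + (-5)·(0) + 0·3 + 0·4 + 0·7 = 6
  c_8 = 0·3 + 0·0 + 0·3 + (-1)·(-2) + 0·0 + 0·3 + 0·4 + 0·7 = 2
Base-2 expansion of each c_i:
  c_1 = 3 = 1·2^0 + 1·2^1
  c_2 = 3 = 1·2^0 + 1·2^1
  c_3 = 0
  c_4 = 4 = 0·2^0 + 0·2^1 + 1·2^2
  c_5 = 3 = 1·2^0 + 1·2^1
  c_6 = 1 = 1·2^0
  c_7 = 6 = 0·2^0 + 1·2^1 + 1·2^2
  c_8 = 2 = 0·2^0 + 1·2^1
Factor λ_0 = (1, 1, 0, 0, 1, 1, 0, 0)
Factor λ_1 = (1, 1, 0, 0, 1, 0, 1, 1)
Factor λ_2 = (0, 0, 0, 1, 0, 0, 1, 0)

((1, 1, 0, 0, 1, 1, 0, 0), (1, 1, 0, 0, 1, 0, 1, 1), (0, 0, 0, 1, 0, 0, 1, 0))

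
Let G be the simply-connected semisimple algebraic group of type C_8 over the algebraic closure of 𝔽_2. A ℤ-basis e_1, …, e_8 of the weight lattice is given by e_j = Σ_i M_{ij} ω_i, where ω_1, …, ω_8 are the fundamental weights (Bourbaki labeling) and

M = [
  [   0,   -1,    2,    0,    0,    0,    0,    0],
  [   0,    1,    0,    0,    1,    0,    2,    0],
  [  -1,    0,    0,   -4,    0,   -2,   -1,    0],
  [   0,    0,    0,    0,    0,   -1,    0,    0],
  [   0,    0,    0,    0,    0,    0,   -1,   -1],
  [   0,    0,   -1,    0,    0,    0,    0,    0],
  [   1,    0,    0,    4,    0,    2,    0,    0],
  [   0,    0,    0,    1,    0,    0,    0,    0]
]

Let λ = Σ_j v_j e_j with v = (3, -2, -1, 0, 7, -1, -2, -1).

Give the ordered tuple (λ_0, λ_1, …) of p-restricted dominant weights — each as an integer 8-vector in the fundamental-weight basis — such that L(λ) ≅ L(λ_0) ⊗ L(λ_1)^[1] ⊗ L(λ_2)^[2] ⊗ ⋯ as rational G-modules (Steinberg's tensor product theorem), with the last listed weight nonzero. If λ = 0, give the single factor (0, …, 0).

((0, 1, 1, 1, 1, 1, 1, 0), (0, 0, 0, 0, 1, 0, 0, 0))

In the fundamental-weight basis, λ has coordinates c = M·v (v = (3, -2, -1, 0, 7, -1, -2, -1)):
  c_1 = 0*3 + -1*-2 + 2*-1 + 0*0 + 0*7 + 0*-1 + 0*-2 + 0*-1 = 0
  c_2 = 0*3 + 1*-2 + 0*-1 + 0*0 + 1*7 + 0*-1 + 2*-2 + 0*-1 = 1
  c_3 = -1*3 + 0*-2 + 0*-1 + -4*0 + 0*7 + -2*-1 + -1*-2 + 0*-1 = 1
  c_4 = 0*3 + 0*-2 + 0*-1 + 0*0 + 0*7 + -1*-1 + 0*-2 + 0*-1 = 1
  c_5 = 0*3 + 0*-2 + 0*-1 + 0*0 + 0*7 + 0*-1 + -1*-2 + -1*-1 = 3
  c_6 = 0*3 + 0*-2 + -1*-1 + 0*0 + 0*7 + 0*-1 + 0*-2 + 0*-1 = 1
  c_7 = 1*3 + 0*-2 + 0*-1 + 4*0 + 0*7 + 2*-1 + 0*-2 + 0*-1 = 1
  c_8 = 0*3 + 0*-2 + 0*-1 + 1*0 + 0*7 + 0*-1 + 0*-2 + 0*-1 = 0
Expand coordinatewise in base 2:
  c_1 = 0
  c_2 = 1 = 1·2^0
  c_3 = 1 = 1·2^0
  c_4 = 1 = 1·2^0
  c_5 = 3 = 1·2^0 + 1·2^1
  c_6 = 1 = 1·2^0
  c_7 = 1 = 1·2^0
  c_8 = 0
λ_0 = (0, 1, 1, 1, 1, 1, 1, 0)
λ_1 = (0, 0, 0, 0, 1, 0, 0, 0)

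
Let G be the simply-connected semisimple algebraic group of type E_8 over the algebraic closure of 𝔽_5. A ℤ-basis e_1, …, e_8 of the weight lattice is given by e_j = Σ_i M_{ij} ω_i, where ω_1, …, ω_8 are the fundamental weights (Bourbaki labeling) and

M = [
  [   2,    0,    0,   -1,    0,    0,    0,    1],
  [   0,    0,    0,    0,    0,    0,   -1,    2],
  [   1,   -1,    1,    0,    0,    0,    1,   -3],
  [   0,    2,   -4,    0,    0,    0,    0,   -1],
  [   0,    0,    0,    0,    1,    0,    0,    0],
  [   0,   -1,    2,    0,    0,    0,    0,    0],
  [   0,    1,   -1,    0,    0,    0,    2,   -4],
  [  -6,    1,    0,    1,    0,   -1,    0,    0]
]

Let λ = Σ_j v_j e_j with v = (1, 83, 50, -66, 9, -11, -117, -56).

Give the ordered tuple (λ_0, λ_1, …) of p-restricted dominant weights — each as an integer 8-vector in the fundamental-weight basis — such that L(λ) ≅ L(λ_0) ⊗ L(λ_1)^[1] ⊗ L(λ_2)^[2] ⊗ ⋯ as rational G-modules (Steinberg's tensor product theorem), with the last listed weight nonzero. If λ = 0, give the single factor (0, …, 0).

Change of basis e → ω: c = M·v where v = (1, 83, 50, -66, 9, -11, -117, -56):
  c_1 = 2*1 + 0*83 + 0*50 + -1*-66 + 0*9 + 0*-11 + 0*-117 + 1*-56 = 12
  c_2 = 0*1 + 0*83 + 0*50 + 0*-66 + 0*9 + 0*-11 + -1*-117 + 2*-56 = 5
  c_3 = 1*1 + -1*83 + 1*50 + 0*-66 + 0*9 + 0*-11 + 1*-117 + -3*-56 = 19
  c_4 = 0*1 + 2*83 + -4*50 + 0*-66 + 0*9 + 0*-11 + 0*-117 + -1*-56 = 22
  c_5 = 0*1 + 0*83 + 0*50 + 0*-66 + 1*9 + 0*-11 + 0*-117 + 0*-56 = 9
  c_6 = 0*1 + -1*83 + 2*50 + 0*-66 + 0*9 + 0*-11 + 0*-117 + 0*-56 = 17
  c_7 = 0*1 + 1*83 + -1*50 + 0*-66 + 0*9 + 0*-11 + 2*-117 + -4*-56 = 23
  c_8 = -6*1 + 1*83 + 0*50 + 1*-66 + 0*9 + -1*-11 + 0*-117 + 0*-56 = 22
Expand coordinatewise in base 5:
  c_1 = 12 = 2·5^0 + 2·5^1
  c_2 = 5 = 0·5^0 + 1·5^1
  c_3 = 19 = 4·5^0 + 3·5^1
  c_4 = 22 = 2·5^0 + 4·5^1
  c_5 = 9 = 4·5^0 + 1·5^1
  c_6 = 17 = 2·5^0 + 3·5^1
  c_7 = 23 = 3·5^0 + 4·5^1
  c_8 = 22 = 2·5^0 + 4·5^1
p-restricted factor λ_0 = (2, 0, 4, 2, 4, 2, 3, 2)
p-restricted factor λ_1 = (2, 1, 3, 4, 1, 3, 4, 4)

((2, 0, 4, 2, 4, 2, 3, 2), (2, 1, 3, 4, 1, 3, 4, 4))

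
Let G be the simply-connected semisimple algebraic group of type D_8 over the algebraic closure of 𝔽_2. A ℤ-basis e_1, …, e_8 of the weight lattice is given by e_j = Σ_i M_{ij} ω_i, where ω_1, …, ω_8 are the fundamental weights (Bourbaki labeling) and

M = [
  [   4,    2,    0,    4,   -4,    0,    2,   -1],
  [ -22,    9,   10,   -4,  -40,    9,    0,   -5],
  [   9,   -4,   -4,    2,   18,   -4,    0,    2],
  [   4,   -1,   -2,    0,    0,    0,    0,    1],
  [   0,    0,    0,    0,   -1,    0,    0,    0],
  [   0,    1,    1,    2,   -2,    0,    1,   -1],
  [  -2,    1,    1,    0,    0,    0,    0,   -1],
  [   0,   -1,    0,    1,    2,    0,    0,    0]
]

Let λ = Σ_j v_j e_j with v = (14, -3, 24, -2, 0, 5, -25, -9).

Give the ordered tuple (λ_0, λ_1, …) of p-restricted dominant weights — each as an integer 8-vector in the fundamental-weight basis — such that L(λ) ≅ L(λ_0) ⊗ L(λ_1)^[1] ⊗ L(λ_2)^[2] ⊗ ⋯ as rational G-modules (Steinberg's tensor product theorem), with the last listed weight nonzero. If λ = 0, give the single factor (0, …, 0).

Converting to the ω-basis (c_i = row i of M dotted with v = (14, -3, 24, -2, 0, 5, -25, -9)):
  c_1 = 4·14 + (2)·(-3) + 0·24 + (4)·(-2) + (-4)·(0) + 0·5 + (2)·(-25) + (-1)·(-9) = 1
  c_2 = (-22)·(14) + (9)·(-3) + 10·24 + (-4)·(-2) + (-40)·(0) + 9·5 + (0)·(-25) + (-5)·(-9) = 3
  c_3 = 9·14 + (-4)·(-3) + (-4)·(24) + (2)·(-2) + 18·0 + (-4)·(5) + (0)·(-25) + (2)·(-9) = 0
  c_4 = 4·14 + (-1)·(-3) + (-2)·(24) + (0)·(-2) + 0·0 + 0·5 + (0)·(-25) + (1)·(-9) = 2
  c_5 = 0·14 + (0)·(-3) + 0·24 + (0)·(-2) + (-1)·(0) + 0·5 + (0)·(-25) + (0)·(-9) = 0
  c_6 = 0·14 + (1)·(-3) + 1·24 + (2)·(-2) + (-2)·(0) + 0·5 + (1)·(-25) + (-1)·(-9) = 1
  c_7 = (-2)·(14) + (1)·(-3) + 1·24 + (0)·(-2) + 0·0 + 0·5 + (0)·(-25) + (-1)·(-9) = 2
  c_8 = 0·14 + (-1)·(-3) + 0·24 + (1)·(-2) + 2·0 + 0·5 + (0)·(-25) + (0)·(-9) = 1
Expand coordinatewise in base 2:
  c_1 = 1 = 1·2^0
  c_2 = 3 = 1·2^0 + 1·2^1
  c_3 = 0
  c_4 = 2 = 0·2^0 + 1·2^1
  c_5 = 0
  c_6 = 1 = 1·2^0
  c_7 = 2 = 0·2^0 + 1·2^1
  c_8 = 1 = 1·2^0
λ_0 = (1, 1, 0, 0, 0, 1, 0, 1)
λ_1 = (0, 1, 0, 1, 0, 0, 1, 0)

((1, 1, 0, 0, 0, 1, 0, 1), (0, 1, 0, 1, 0, 0, 1, 0))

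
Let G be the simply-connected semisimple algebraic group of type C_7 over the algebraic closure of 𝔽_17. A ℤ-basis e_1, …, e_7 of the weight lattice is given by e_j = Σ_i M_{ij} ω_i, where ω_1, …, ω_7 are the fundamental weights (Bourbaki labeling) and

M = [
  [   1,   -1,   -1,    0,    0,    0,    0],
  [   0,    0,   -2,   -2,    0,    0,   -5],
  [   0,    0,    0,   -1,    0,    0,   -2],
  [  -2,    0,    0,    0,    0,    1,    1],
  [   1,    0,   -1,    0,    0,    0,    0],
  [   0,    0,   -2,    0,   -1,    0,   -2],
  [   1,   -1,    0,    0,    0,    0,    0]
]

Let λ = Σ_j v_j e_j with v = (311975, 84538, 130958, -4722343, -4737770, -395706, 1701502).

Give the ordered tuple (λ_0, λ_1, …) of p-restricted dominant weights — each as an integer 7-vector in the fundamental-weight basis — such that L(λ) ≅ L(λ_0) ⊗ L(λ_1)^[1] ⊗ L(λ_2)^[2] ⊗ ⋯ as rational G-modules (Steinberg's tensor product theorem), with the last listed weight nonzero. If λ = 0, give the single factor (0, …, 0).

ω-coordinates c = M·v, v = (311975, 84538, 130958, -4722343, -4737770, -395706, 1701502):
  c_1 = 1*311975 + -1*84538 + -1*130958 + 0*-4722343 + 0*-4737770 + 0*-395706 + 0*1701502 = 96479
  c_2 = 0*311975 + 0*84538 + -2*130958 + -2*-4722343 + 0*-4737770 + 0*-395706 + -5*1701502 = 675260
  c_3 = 0*311975 + 0*84538 + 0*130958 + -1*-4722343 + 0*-4737770 + 0*-395706 + -2*1701502 = 1319339
  c_4 = -2*311975 + 0*84538 + 0*130958 + 0*-4722343 + 0*-4737770 + 1*-395706 + 1*1701502 = 681846
  c_5 = 1*311975 + 0*84538 + -1*130958 + 0*-4722343 + 0*-4737770 + 0*-395706 + 0*1701502 = 181017
  c_6 = 0*311975 + 0*84538 + -2*130958 + 0*-4722343 + -1*-4737770 + 0*-395706 + -2*1701502 = 1072850
  c_7 = 1*311975 + -1*84538 + 0*130958 + 0*-4722343 + 0*-4737770 + 0*-395706 + 0*1701502 = 227437
Base-17 expansion of each c_i:
  c_1 = 96479 = 4·17^0 + 14·17^1 + 10·17^2 + 2·17^3 + 1·17^4
  c_2 = 675260 = 3·17^0 + 9·17^1 + 7·17^2 + 1·17^3 + 8·17^4
  c_3 = 1319339 = 3·17^0 + 3·17^1 + 9·17^2 + 13·17^3 + 15·17^4
  c_4 = 681846 = 10·17^0 + 5·17^1 + 13·17^2 + 2·17^3 + 8·17^4
  c_5 = 181017 = 1·17^0 + 6·17^1 + 14·17^2 + 2·17^3 + 2·17^4
  c_6 = 1072850 = 14·17^0 + 4·17^1 + 6·17^2 + 14·17^3 + 12·17^4
  c_7 = 227437 = 11·17^0 + 16·17^1 + 4·17^2 + 12·17^3 + 2·17^4
Factor λ_0 = (4, 3, 3, 10, 1, 14, 11)
Factor λ_1 = (14, 9, 3, 5, 6, 4, 16)
Factor λ_2 = (10, 7, 9, 13, 14, 6, 4)
Factor λ_3 = (2, 1, 13, 2, 2, 14, 12)
Factor λ_4 = (1, 8, 15, 8, 2, 12, 2)

((4, 3, 3, 10, 1, 14, 11), (14, 9, 3, 5, 6, 4, 16), (10, 7, 9, 13, 14, 6, 4), (2, 1, 13, 2, 2, 14, 12), (1, 8, 15, 8, 2, 12, 2))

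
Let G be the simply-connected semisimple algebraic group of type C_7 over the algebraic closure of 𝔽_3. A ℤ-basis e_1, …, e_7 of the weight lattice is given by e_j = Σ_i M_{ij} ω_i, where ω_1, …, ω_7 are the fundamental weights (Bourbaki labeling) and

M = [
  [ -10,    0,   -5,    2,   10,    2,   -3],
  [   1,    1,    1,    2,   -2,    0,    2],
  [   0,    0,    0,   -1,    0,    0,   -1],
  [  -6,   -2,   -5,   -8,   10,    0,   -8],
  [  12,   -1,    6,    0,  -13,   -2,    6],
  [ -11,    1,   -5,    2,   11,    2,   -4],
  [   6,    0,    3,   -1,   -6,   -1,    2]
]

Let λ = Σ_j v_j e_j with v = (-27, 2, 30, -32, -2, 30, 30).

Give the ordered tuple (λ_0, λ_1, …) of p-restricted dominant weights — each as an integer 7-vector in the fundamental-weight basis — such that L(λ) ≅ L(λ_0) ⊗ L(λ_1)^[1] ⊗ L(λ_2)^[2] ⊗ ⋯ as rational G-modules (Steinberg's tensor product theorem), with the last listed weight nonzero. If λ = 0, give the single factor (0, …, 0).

Compute c_i = Σ_j M_{ij} v_j with v = (-27, 2, 30, -32, -2, 30, 30):
  c_1 = -10*-27 + 0*2 + -5*30 + 2*-32 + 10*-2 + 2*30 + -3*30 = 6
  c_2 = 1*-27 + 1*2 + 1*30 + 2*-32 + -2*-2 + 0*30 + 2*30 = 5
  c_3 = 0*-27 + 0*2 + 0*30 + -1*-32 + 0*-2 + 0*30 + -1*30 = 2
  c_4 = -6*-27 + -2*2 + -5*30 + -8*-32 + 10*-2 + 0*30 + -8*30 = 4
  c_5 = 12*-27 + -1*2 + 6*30 + 0*-32 + -13*-2 + -2*30 + 6*30 = 0
  c_6 = -11*-27 + 1*2 + -5*30 + 2*-32 + 11*-2 + 2*30 + -4*30 = 3
  c_7 = 6*-27 + 0*2 + 3*30 + -1*-32 + -6*-2 + -1*30 + 2*30 = 2
Writing each c_i in base p = 3:
  c_1 = 6 = 0·3^0 + 2·3^1
  c_2 = 5 = 2·3^0 + 1·3^1
  c_3 = 2 = 2·3^0
  c_4 = 4 = 1·3^0 + 1·3^1
  c_5 = 0
  c_6 = 3 = 0·3^0 + 1·3^1
  c_7 = 2 = 2·3^0
p-restricted factor λ_0 = (0, 2, 2, 1, 0, 0, 2)
p-restricted factor λ_1 = (2, 1, 0, 1, 0, 1, 0)

((0, 2, 2, 1, 0, 0, 2), (2, 1, 0, 1, 0, 1, 0))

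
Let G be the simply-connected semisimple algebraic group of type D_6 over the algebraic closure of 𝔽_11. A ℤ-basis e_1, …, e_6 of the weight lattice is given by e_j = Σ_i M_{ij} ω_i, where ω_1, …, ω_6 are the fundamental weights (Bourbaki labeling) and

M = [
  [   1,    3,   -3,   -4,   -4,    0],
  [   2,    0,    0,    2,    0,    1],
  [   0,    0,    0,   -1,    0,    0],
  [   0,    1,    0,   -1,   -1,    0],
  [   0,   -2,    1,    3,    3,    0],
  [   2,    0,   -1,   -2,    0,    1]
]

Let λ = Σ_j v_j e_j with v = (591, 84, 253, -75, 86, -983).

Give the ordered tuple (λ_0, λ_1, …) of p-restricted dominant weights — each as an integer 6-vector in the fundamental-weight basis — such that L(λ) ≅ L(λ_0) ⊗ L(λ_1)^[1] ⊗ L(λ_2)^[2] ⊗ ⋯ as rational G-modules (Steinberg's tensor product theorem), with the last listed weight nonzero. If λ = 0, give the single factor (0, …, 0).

Compute c_i = Σ_j M_{ij} v_j with v = (591, 84, 253, -75, 86, -983):
  c_1 = 1*591 + 3*84 + -3*253 + -4*-75 + -4*86 + 0*-983 = 40
  c_2 = 2*591 + 0*84 + 0*253 + 2*-75 + 0*86 + 1*-983 = 49
  c_3 = 0*591 + 0*84 + 0*253 + -1*-75 + 0*86 + 0*-983 = 75
  c_4 = 0*591 + 1*84 + 0*253 + -1*-75 + -1*86 + 0*-983 = 73
  c_5 = 0*591 + -2*84 + 1*253 + 3*-75 + 3*86 + 0*-983 = 118
  c_6 = 2*591 + 0*84 + -1*253 + -2*-75 + 0*86 + 1*-983 = 96
p = 11; digits c_i = Σ_j d_{ij}·11^j, 0 ≤ d_{ij} < 11:
  c_1 = 40 = 7·11^0 + 3·11^1
  c_2 = 49 = 5·11^0 + 4·11^1
  c_3 = 75 = 9·11^0 + 6·11^1
  c_4 = 73 = 7·11^0 + 6·11^1
  c_5 = 118 = 8·11^0 + 10·11^1
  c_6 = 96 = 8·11^0 + 8·11^1
Factor λ_0 = (7, 5, 9, 7, 8, 8)
Factor λ_1 = (3, 4, 6, 6, 10, 8)

((7, 5, 9, 7, 8, 8), (3, 4, 6, 6, 10, 8))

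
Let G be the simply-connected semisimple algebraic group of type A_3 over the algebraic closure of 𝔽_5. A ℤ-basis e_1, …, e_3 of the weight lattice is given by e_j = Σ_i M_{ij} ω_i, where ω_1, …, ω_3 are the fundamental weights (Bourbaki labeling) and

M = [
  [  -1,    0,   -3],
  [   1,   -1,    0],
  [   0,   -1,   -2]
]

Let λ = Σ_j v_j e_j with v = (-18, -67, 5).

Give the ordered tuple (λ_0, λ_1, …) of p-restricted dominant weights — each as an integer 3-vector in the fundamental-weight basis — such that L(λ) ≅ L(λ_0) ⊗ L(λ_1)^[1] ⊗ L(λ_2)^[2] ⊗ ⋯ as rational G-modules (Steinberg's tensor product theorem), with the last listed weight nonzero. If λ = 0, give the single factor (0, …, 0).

In the fundamental-weight basis, λ has coordinates c = M·v (v = (-18, -67, 5)):
  c_1 = -1*-18 + 0*-67 + -3*5 = 3
  c_2 = 1*-18 + -1*-67 + 0*5 = 49
  c_3 = 0*-18 + -1*-67 + -2*5 = 57
Expand coordinatewise in base 5:
  c_1 = 3 = 3·5^0
  c_2 = 49 = 4·5^0 + 4·5^1 + 1·5^2
  c_3 = 57 = 2·5^0 + 1·5^1 + 2·5^2
p-restricted factor λ_0 = (3, 4, 2)
p-restricted factor λ_1 = (0, 4, 1)
p-restricted factor λ_2 = (0, 1, 2)

((3, 4, 2), (0, 4, 1), (0, 1, 2))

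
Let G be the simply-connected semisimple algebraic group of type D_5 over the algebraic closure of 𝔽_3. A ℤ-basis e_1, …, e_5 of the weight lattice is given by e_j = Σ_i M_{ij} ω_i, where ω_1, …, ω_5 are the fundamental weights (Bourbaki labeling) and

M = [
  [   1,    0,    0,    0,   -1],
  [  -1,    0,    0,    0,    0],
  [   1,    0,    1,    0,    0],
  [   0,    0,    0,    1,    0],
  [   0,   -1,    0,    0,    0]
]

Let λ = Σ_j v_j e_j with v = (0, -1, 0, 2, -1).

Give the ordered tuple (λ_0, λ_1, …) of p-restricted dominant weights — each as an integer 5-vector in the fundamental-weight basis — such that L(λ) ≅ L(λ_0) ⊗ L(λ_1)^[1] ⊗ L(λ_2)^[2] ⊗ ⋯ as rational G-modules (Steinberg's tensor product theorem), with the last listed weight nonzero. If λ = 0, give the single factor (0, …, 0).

Converting to the ω-basis (c_i = row i of M dotted with v = (0, -1, 0, 2, -1)):
  c_1 = 1*0 + 0*-1 + 0*0 + 0*2 + -1*-1 = 1
  c_2 = -1*0 + 0*-1 + 0*0 + 0*2 + 0*-1 = 0
  c_3 = 1*0 + 0*-1 + 1*0 + 0*2 + 0*-1 = 0
  c_4 = 0*0 + 0*-1 + 0*0 + 1*2 + 0*-1 = 2
  c_5 = 0*0 + -1*-1 + 0*0 + 0*2 + 0*-1 = 1
Expand coordinatewise in base 3:
  c_1 = 1 = 1·3^0
  c_2 = 0
  c_3 = 0
  c_4 = 2 = 2·3^0
  c_5 = 1 = 1·3^0
Factor λ_0 = (1, 0, 0, 2, 1)

((1, 0, 0, 2, 1),)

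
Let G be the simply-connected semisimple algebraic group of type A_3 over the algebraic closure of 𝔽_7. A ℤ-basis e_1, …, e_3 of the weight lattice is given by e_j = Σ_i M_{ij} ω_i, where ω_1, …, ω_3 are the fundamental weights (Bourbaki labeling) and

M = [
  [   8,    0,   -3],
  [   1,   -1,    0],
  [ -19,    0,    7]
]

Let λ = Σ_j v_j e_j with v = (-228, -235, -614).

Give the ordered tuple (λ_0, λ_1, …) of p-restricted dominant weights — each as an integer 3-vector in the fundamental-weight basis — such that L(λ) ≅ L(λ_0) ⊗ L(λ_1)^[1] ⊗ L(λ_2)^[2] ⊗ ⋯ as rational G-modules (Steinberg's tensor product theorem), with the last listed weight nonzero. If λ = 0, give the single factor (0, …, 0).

Converting to the ω-basis (c_i = row i of M dotted with v = (-228, -235, -614)):
  c_1 = (8)·(-228) + (0)·(-235) + (-3)·(-614) = 18
  c_2 = (1)·(-228) + (-1)·(-235) + (0)·(-614) = 7
  c_3 = (-19)·(-228) + (0)·(-235) + (7)·(-614) = 34
Writing each c_i in base p = 7:
  c_1 = 18 = 4·7^0 + 2·7^1
  c_2 = 7 = 0·7^0 + 1·7^1
  c_3 = 34 = 6·7^0 + 4·7^1
λ_0 = (4, 0, 6)
λ_1 = (2, 1, 4)

((4, 0, 6), (2, 1, 4))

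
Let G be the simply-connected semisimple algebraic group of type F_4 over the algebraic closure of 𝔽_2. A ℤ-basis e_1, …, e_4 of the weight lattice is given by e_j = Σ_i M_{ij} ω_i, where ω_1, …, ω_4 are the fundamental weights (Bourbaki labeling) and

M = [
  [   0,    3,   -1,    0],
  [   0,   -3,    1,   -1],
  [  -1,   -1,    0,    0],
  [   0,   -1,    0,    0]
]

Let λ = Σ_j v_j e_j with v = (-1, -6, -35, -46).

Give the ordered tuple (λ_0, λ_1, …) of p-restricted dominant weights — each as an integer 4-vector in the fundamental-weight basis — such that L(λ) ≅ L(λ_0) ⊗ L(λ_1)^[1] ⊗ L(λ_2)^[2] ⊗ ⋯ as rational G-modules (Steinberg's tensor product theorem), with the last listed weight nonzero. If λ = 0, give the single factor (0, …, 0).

((1, 1, 1, 0), (0, 0, 1, 1), (0, 1, 1, 1), (0, 1, 0, 0), (1, 1, 0, 0))

Converting to the ω-basis (c_i = row i of M dotted with v = (-1, -6, -35, -46)):
  c_1 = (0)·(-1) + (3)·(-6) + (-1)·(-35) + (0)·(-46) = 17
  c_2 = (0)·(-1) + (-3)·(-6) + (1)·(-35) + (-1)·(-46) = 29
  c_3 = (-1)·(-1) + (-1)·(-6) + (0)·(-35) + (0)·(-46) = 7
  c_4 = (0)·(-1) + (-1)·(-6) + (0)·(-35) + (0)·(-46) = 6
Expand coordinatewise in base 2:
  c_1 = 17 = 1·2^0 + 0·2^1 + 0·2^2 + 0·2^3 + 1·2^4
  c_2 = 29 = 1·2^0 + 0·2^1 + 1·2^2 + 1·2^3 + 1·2^4
  c_3 = 7 = 1·2^0 + 1·2^1 + 1·2^2
  c_4 = 6 = 0·2^0 + 1·2^1 + 1·2^2
p-restricted factor λ_0 = (1, 1, 1, 0)
p-restricted factor λ_1 = (0, 0, 1, 1)
p-restricted factor λ_2 = (0, 1, 1, 1)
p-restricted factor λ_3 = (0, 1, 0, 0)
p-restricted factor λ_4 = (1, 1, 0, 0)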